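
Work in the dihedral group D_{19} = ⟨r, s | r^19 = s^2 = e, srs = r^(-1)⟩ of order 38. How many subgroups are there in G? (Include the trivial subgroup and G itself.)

22

|G| = 38, so by Lagrange every subgroup order divides 38. Divisors: 1, 2, 19, 38.
Subgroups by order — order 1: 1; order 2: 19; order 19: 1; order 38: 1.
Total: 1 + 19 + 1 + 1 = 22.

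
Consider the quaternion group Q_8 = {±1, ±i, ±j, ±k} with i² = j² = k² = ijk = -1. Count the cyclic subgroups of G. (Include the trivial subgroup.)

5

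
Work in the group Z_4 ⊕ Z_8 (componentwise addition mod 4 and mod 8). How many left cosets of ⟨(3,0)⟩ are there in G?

8

|⟨(3,0)⟩| = 4 and |G| = 32.
By Lagrange, [G : H] = |G|/|H| = 32/4 = 8.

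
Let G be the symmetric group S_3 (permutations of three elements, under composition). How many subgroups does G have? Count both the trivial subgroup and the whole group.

6

|G| = 6, so by Lagrange every subgroup order divides 6. Divisors: 1, 2, 3, 6.
Subgroups by order — order 1: 1; order 2: 3; order 3: 1; order 6: 1.
Total: 1 + 3 + 1 + 1 = 6.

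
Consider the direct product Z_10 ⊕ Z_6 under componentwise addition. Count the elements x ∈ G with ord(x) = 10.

An element (a,b) has order lcm(ord(a), ord(b)); count pairs with lcm equal to 10.
Enumerating gives 12 such elements.

12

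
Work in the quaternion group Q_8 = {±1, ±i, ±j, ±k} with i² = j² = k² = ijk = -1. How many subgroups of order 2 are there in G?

|G| = 8 and 2 | 8, so subgroups of order 2 are possible by Lagrange.
The subgroups of order 2 are: {1, -1}.
So G has 1 subgroup of order 2.

1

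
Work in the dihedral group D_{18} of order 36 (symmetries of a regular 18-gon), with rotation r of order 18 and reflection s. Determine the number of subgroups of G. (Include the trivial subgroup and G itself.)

45

|G| = 36, so by Lagrange every subgroup order divides 36. Divisors: 1, 2, 3, 4, 6, 9, 12, 18, 36.
Subgroups by order — order 1: 1; order 2: 19; order 3: 1; order 4: 9; order 6: 7; order 9: 1; order 12: 3; order 18: 3; order 36: 1.
Total: 1 + 19 + 1 + 9 + 7 + 1 + 3 + 3 + 1 = 45.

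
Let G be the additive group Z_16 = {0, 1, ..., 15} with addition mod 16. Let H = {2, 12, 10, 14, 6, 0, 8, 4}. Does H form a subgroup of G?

|H| = 8 divides |G| = 16, consistent with Lagrange.
H contains the identity, every element's inverse is in H, and H is closed under +: it is a subgroup.
In fact H = ⟨2⟩.

Yes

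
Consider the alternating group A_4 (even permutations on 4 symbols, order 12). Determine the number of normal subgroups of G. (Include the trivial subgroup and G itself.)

3

G has 10 subgroups. Checking conjugation-invariance by order — order 1: 1/1 normal; order 2: 0/3 normal; order 3: 0/4 normal; order 4: 1/1 normal; order 12: 1/1 normal.
Total normal subgroups: 3.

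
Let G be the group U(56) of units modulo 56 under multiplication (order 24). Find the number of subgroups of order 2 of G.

7

|G| = 24 and 2 | 24, so subgroups of order 2 are possible by Lagrange.
The subgroups of order 2 are: {1, 13}; {1, 15}; {1, 27}; {1, 29}; … (7 in all).
So G has 7 subgroups of order 2.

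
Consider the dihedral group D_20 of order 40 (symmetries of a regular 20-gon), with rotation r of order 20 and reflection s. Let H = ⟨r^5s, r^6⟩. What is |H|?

|⟨r^5s⟩| = 2 and |⟨r^6⟩| = 10, so |H| is a multiple of lcm(2, 10) = 10 and divides |G| = 40.
Closing under the operation: H = {e, r^2, r^4, r^6, r^8, r^10, r^12, r^14, r^16, r^18, rs, r^3s, r^5s, r^7s, r^9s, r^11s, r^13s, r^15s, r^17s, r^19s}, so |H| = 20.

20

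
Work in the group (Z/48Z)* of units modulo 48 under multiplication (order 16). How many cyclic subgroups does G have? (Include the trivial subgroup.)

Each element a generates a cyclic subgroup ⟨a⟩; distinct elements may generate the same one (a cyclic group of order d has φ(d) generators).
Cyclic subgroups by order — order 1: 1; order 2: 7; order 4: 4.
Total: 12.

12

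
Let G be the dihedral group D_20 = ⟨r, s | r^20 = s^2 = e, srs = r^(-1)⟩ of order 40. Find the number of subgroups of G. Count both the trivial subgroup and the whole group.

48

|G| = 40, so by Lagrange every subgroup order divides 40. Divisors: 1, 2, 4, 5, 8, 10, 20, 40.
Subgroups by order — order 1: 1; order 2: 21; order 4: 11; order 5: 1; order 8: 5; order 10: 5; order 20: 3; order 40: 1.
Total: 1 + 21 + 11 + 1 + 5 + 5 + 3 + 1 = 48.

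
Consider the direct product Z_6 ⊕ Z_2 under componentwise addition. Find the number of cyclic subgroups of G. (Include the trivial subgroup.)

A cyclic subgroup of order d is generated by each of its φ(d) elements of order d, so the cyclic subgroups of order d number (#elements of order d)/φ(d).
Cyclic subgroups by order — order 1: 1; order 2: 3; order 3: 1; order 6: 3.
Total: 8.

8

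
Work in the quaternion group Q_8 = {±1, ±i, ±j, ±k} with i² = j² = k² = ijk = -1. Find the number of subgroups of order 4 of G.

|G| = 8 and 4 | 8, so subgroups of order 4 are possible by Lagrange.
The subgroups of order 4 are: {1, -1, i, -i}; {1, -1, j, -j}; {1, -1, k, -k}.
So G has 3 subgroups of order 4.

3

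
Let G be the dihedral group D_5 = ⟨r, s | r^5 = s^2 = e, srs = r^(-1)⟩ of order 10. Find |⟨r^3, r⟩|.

|⟨r^3⟩| = 5 and |⟨r⟩| = 5, so |H| is a multiple of lcm(5, 5) = 5 and divides |G| = 10.
Closing under the operation: H = {e, r, r^2, r^3, r^4}, so |H| = 5.

5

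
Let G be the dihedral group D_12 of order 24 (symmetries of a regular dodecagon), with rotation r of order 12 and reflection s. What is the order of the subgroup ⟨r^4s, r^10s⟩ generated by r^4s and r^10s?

4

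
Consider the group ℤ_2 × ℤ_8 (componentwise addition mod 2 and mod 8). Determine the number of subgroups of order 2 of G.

|G| = 16 and 2 | 16, so subgroups of order 2 are possible by Lagrange.
The subgroups of order 2 are: {(0,0), (0,4)}; {(0,0), (1,0)}; {(0,0), (1,4)}.
So G has 3 subgroups of order 2.

3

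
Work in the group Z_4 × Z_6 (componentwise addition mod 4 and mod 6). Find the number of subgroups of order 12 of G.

3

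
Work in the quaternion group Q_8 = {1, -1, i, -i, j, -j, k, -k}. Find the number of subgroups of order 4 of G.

|G| = 8 and 4 | 8, so subgroups of order 4 are possible by Lagrange.
The subgroups of order 4 are: {1, -1, i, -i}; {1, -1, j, -j}; {1, -1, k, -k}.
So G has 3 subgroups of order 4.

3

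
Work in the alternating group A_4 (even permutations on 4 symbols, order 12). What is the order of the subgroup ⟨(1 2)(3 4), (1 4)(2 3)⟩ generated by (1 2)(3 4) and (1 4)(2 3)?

|⟨(1 2)(3 4)⟩| = 2 and |⟨(1 4)(2 3)⟩| = 2, so |H| is a multiple of lcm(2, 2) = 2 and divides |G| = 12.
Closing under the operation: H = {e, (1 2)(3 4), (1 3)(2 4), (1 4)(2 3)}, so |H| = 4.

4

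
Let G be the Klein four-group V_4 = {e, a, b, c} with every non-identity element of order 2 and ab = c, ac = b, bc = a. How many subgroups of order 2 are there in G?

|G| = 4 and 2 | 4, so subgroups of order 2 are possible by Lagrange.
The subgroups of order 2 are: {e, a}; {e, b}; {e, c}.
So G has 3 subgroups of order 2.

3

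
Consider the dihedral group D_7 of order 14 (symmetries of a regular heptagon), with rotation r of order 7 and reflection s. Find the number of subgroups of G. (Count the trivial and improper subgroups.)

|G| = 14, so by Lagrange every subgroup order divides 14. Divisors: 1, 2, 7, 14.
Subgroups by order — order 1: 1; order 2: 7; order 7: 1; order 14: 1.
Total: 1 + 7 + 1 + 1 = 10.

10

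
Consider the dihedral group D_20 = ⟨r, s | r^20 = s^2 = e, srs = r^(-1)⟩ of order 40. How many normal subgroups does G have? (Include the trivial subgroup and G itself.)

9

G has 48 subgroups. Checking conjugation-invariance by order — order 1: 1/1 normal; order 2: 1/21 normal; order 4: 1/11 normal; order 5: 1/1 normal; order 8: 0/5 normal; order 10: 1/5 normal; order 20: 3/3 normal; order 40: 1/1 normal.
Total normal subgroups: 9.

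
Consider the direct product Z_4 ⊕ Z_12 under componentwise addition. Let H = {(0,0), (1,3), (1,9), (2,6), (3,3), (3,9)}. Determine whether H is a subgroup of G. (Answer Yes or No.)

Closure fails: (3,3) + (3,9) = (2,0) ∉ H. So H is not a subgroup.

No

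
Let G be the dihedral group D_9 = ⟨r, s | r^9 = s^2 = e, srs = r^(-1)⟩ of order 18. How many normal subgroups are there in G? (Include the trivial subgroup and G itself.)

4

G has 16 subgroups. Checking conjugation-invariance by order — order 1: 1/1 normal; order 2: 0/9 normal; order 3: 1/1 normal; order 6: 0/3 normal; order 9: 1/1 normal; order 18: 1/1 normal.
Total normal subgroups: 4.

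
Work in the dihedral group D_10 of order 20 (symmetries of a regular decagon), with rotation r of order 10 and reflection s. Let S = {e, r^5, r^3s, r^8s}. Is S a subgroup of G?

Yes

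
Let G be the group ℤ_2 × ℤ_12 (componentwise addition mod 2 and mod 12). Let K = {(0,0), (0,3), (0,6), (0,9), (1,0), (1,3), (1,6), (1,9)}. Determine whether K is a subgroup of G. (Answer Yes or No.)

Yes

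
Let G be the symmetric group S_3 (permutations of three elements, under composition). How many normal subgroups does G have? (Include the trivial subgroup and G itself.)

3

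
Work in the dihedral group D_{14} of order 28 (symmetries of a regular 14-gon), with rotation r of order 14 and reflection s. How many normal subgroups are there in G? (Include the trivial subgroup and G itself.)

7

G has 28 subgroups. Checking conjugation-invariance by order — order 1: 1/1 normal; order 2: 1/15 normal; order 4: 0/7 normal; order 7: 1/1 normal; order 14: 3/3 normal; order 28: 1/1 normal.
Total normal subgroups: 7.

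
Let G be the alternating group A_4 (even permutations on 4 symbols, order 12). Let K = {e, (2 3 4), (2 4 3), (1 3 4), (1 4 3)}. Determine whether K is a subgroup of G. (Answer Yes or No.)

|K| = 5 does not divide |G| = 12, so by Lagrange K is not a subgroup.

No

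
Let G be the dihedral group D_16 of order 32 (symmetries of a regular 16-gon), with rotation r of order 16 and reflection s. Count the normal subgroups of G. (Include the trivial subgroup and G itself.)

8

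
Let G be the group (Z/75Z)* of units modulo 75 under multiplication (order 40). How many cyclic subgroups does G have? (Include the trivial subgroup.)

A cyclic subgroup of order d is generated by each of its φ(d) elements of order d, so the cyclic subgroups of order d number (#elements of order d)/φ(d).
Cyclic subgroups by order — order 1: 1; order 2: 3; order 4: 2; order 5: 1; order 10: 3; order 20: 2.
Total: 12.

12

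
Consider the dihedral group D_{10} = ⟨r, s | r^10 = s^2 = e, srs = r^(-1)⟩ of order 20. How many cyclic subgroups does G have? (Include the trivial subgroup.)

14

Each element a generates a cyclic subgroup ⟨a⟩; distinct elements may generate the same one (a cyclic group of order d has φ(d) generators).
Cyclic subgroups by order — order 1: 1; order 2: 11; order 5: 1; order 10: 1.
Total: 14.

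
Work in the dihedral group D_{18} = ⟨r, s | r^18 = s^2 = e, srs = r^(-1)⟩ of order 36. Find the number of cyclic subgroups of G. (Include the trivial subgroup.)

24

Group the elements of G by the cyclic subgroup they generate; each cyclic subgroup of order d accounts for φ(d) elements.
Cyclic subgroups by order — order 1: 1; order 2: 19; order 3: 1; order 6: 1; order 9: 1; order 18: 1.
Total: 24.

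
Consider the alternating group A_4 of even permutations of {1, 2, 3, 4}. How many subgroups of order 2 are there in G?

|G| = 12 and 2 | 12, so subgroups of order 2 are possible by Lagrange.
The subgroups of order 2 are: {e, (1 2)(3 4)}; {e, (1 3)(2 4)}; {e, (1 4)(2 3)}.
So G has 3 subgroups of order 2.

3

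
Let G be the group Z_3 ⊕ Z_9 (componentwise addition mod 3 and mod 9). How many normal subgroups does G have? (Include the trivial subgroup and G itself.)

G is abelian, so every subgroup is normal.
G has 10 subgroups in total, hence 10 normal subgroups.

10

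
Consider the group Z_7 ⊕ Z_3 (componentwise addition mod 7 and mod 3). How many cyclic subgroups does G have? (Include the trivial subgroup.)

4

A cyclic subgroup of order d is generated by each of its φ(d) elements of order d, so the cyclic subgroups of order d number (#elements of order d)/φ(d).
Cyclic subgroups by order — order 1: 1; order 3: 1; order 7: 1; order 21: 1.
Total: 4.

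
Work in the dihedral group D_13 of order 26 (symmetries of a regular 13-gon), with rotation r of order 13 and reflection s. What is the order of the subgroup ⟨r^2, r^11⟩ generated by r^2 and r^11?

13

|⟨r^2⟩| = 13 and |⟨r^11⟩| = 13, so |H| is a multiple of lcm(13, 13) = 13 and divides |G| = 26.
Closing under the operation: H = {e, r, r^2, r^3, r^4, r^5, r^6, r^7, r^8, r^9, r^10, r^11, r^12}, so |H| = 13.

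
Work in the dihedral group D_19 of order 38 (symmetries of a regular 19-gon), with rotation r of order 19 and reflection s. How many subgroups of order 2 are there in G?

19

|G| = 38 and 2 | 38, so subgroups of order 2 are possible by Lagrange.
The subgroups of order 2 are: {e, r^10s}; {e, r^11s}; {e, r^12s}; {e, r^13s}; … (19 in all).
So G has 19 subgroups of order 2.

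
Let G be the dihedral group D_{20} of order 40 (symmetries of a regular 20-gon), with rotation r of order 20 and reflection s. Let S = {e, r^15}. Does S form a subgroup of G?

No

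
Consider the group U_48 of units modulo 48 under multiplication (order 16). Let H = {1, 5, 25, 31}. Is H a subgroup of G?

5 ∈ H but its inverse 29 ∉ H, so H is not a subgroup.

No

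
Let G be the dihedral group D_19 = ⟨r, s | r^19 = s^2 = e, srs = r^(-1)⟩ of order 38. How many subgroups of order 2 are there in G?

|G| = 38 and 2 | 38, so subgroups of order 2 are possible by Lagrange.
The subgroups of order 2 are: {e, r^10s}; {e, r^11s}; {e, r^12s}; {e, r^13s}; … (19 in all).
So G has 19 subgroups of order 2.

19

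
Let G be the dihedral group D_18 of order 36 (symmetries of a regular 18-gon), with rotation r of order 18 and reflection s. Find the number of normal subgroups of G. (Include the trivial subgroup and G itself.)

G has 45 subgroups. Checking conjugation-invariance by order — order 1: 1/1 normal; order 2: 1/19 normal; order 3: 1/1 normal; order 4: 0/9 normal; order 6: 1/7 normal; order 9: 1/1 normal; order 12: 0/3 normal; order 18: 3/3 normal; order 36: 1/1 normal.
Total normal subgroups: 9.

9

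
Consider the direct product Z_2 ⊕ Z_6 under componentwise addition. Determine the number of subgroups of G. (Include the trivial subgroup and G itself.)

10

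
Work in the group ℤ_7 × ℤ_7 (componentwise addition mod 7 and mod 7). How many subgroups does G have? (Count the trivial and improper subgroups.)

|G| = 49, so by Lagrange every subgroup order divides 49. Divisors: 1, 7, 49.
Subgroups by order — order 1: 1; order 7: 8; order 49: 1.
Total: 1 + 8 + 1 = 10.

10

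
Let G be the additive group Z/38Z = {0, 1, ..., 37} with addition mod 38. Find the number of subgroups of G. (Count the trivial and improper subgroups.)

A cyclic group of order 38 has exactly one subgroup for each divisor of 38.
Divisors of 38: 1, 2, 19, 38.
So Z/38Z has 4 subgroups.

4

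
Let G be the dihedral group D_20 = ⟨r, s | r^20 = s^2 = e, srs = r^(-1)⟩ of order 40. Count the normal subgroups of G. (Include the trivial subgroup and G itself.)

9

G has 48 subgroups. Checking conjugation-invariance by order — order 1: 1/1 normal; order 2: 1/21 normal; order 4: 1/11 normal; order 5: 1/1 normal; order 8: 0/5 normal; order 10: 1/5 normal; order 20: 3/3 normal; order 40: 1/1 normal.
Total normal subgroups: 9.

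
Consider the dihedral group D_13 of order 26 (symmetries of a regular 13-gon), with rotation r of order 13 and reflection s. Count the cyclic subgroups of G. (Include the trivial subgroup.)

15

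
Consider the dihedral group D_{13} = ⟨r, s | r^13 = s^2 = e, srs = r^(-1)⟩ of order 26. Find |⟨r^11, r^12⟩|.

|⟨r^11⟩| = 13 and |⟨r^12⟩| = 13, so |H| is a multiple of lcm(13, 13) = 13 and divides |G| = 26.
Closing under the operation: H = {e, r, r^2, r^3, r^4, r^5, r^6, r^7, r^8, r^9, r^10, r^11, r^12}, so |H| = 13.

13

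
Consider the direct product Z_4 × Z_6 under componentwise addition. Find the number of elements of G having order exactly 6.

6

An element (a,b) has order lcm(ord(a), ord(b)); count pairs with lcm equal to 6.
Enumerating gives 6 such elements.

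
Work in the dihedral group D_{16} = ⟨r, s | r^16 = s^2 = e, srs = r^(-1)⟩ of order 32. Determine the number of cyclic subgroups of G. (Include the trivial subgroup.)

Group the elements of G by the cyclic subgroup they generate; each cyclic subgroup of order d accounts for φ(d) elements.
Cyclic subgroups by order — order 1: 1; order 2: 17; order 4: 1; order 8: 1; order 16: 1.
Total: 21.

21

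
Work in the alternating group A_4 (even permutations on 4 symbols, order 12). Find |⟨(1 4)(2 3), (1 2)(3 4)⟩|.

4

|⟨(1 4)(2 3)⟩| = 2 and |⟨(1 2)(3 4)⟩| = 2, so |H| is a multiple of lcm(2, 2) = 2 and divides |G| = 12.
Closing under the operation: H = {e, (1 2)(3 4), (1 3)(2 4), (1 4)(2 3)}, so |H| = 4.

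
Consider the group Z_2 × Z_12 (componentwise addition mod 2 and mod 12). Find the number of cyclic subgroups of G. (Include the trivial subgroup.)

Each element a generates a cyclic subgroup ⟨a⟩; distinct elements may generate the same one (a cyclic group of order d has φ(d) generators).
Cyclic subgroups by order — order 1: 1; order 2: 3; order 3: 1; order 4: 2; order 6: 3; order 12: 2.
Total: 12.

12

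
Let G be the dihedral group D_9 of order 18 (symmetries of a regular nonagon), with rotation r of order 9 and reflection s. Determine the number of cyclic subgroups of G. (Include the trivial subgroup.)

Each element a generates a cyclic subgroup ⟨a⟩; distinct elements may generate the same one (a cyclic group of order d has φ(d) generators).
Cyclic subgroups by order — order 1: 1; order 2: 9; order 3: 1; order 9: 1.
Total: 12.

12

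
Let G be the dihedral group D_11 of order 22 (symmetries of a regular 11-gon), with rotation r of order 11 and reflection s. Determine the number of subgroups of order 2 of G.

|G| = 22 and 2 | 22, so subgroups of order 2 are possible by Lagrange.
The subgroups of order 2 are: {e, r^10s}; {e, r^2s}; {e, r^3s}; {e, r^4s}; … (11 in all).
So G has 11 subgroups of order 2.

11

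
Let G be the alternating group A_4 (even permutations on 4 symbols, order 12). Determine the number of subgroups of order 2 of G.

3

|G| = 12 and 2 | 12, so subgroups of order 2 are possible by Lagrange.
The subgroups of order 2 are: {e, (1 2)(3 4)}; {e, (1 3)(2 4)}; {e, (1 4)(2 3)}.
So G has 3 subgroups of order 2.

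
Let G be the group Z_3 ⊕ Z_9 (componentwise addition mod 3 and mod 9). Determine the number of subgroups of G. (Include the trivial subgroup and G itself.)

10

|G| = 27, so by Lagrange every subgroup order divides 27. Divisors: 1, 3, 9, 27.
Subgroups by order — order 1: 1; order 3: 4; order 9: 4; order 27: 1.
Total: 1 + 4 + 4 + 1 = 10.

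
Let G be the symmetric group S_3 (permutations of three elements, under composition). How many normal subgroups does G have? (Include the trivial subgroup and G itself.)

G has 6 subgroups. Checking conjugation-invariance by order — order 1: 1/1 normal; order 2: 0/3 normal; order 3: 1/1 normal; order 6: 1/1 normal.
Total normal subgroups: 3.

3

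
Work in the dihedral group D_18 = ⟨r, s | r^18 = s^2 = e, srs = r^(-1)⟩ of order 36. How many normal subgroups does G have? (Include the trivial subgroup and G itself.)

G has 45 subgroups. Checking conjugation-invariance by order — order 1: 1/1 normal; order 2: 1/19 normal; order 3: 1/1 normal; order 4: 0/9 normal; order 6: 1/7 normal; order 9: 1/1 normal; order 12: 0/3 normal; order 18: 3/3 normal; order 36: 1/1 normal.
Total normal subgroups: 9.

9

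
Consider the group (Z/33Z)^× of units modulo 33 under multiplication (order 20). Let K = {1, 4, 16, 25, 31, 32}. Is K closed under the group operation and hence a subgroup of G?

No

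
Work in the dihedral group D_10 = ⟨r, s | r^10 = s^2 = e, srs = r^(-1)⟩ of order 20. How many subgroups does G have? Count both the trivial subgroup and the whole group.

22

|G| = 20, so by Lagrange every subgroup order divides 20. Divisors: 1, 2, 4, 5, 10, 20.
Subgroups by order — order 1: 1; order 2: 11; order 4: 5; order 5: 1; order 10: 3; order 20: 1.
Total: 1 + 11 + 5 + 1 + 3 + 1 = 22.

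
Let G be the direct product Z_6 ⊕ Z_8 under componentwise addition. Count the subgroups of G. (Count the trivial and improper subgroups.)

22

|G| = 48, so by Lagrange every subgroup order divides 48. Divisors: 1, 2, 3, 4, 6, 8, 12, 16, 24, 48.
Subgroups by order — order 1: 1; order 2: 3; order 3: 1; order 4: 3; order 6: 3; order 8: 3; order 12: 3; order 16: 1; order 24: 3; order 48: 1.
Total: 1 + 3 + 1 + 3 + 3 + 3 + 3 + 1 + 3 + 1 = 22.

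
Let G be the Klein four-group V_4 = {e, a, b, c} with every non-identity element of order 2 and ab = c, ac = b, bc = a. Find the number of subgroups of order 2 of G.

3

|G| = 4 and 2 | 4, so subgroups of order 2 are possible by Lagrange.
The subgroups of order 2 are: {e, a}; {e, b}; {e, c}.
So G has 3 subgroups of order 2.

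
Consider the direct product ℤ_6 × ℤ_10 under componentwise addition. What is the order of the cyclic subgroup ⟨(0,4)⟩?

5

The order of (0,4) in Z_6 × Z_10 is lcm(ord(0) in Z_6, ord(4) in Z_10).
ord(0) = 1 and ord(4) = 5, so |⟨(0,4)⟩| = lcm(1, 5) = 5.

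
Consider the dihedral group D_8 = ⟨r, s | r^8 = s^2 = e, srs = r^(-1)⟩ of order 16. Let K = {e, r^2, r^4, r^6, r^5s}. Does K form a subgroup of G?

|K| = 5 does not divide |G| = 16, so by Lagrange K is not a subgroup.

No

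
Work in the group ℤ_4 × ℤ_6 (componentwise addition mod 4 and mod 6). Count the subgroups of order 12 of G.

|G| = 24 and 12 | 24, so subgroups of order 12 are possible by Lagrange.
The subgroups of order 12 are: {(0,0), (0,1), (0,2), (0,3), (0,4), (0,5), (2,0), (2,1), (2,2), (2,3), (2,4), (2,5)}; {(0,0), (0,2), (0,4), (1,0), (1,2), (1,4), (2,0), (2,2), (2,4), (3,0), (3,2), (3,4)}; {(0,0), (0,2), (0,4), (1,1), (1,3), (1,5), (2,0), (2,2), (2,4), (3,1), (3,3), (3,5)}.
So G has 3 subgroups of order 12.

3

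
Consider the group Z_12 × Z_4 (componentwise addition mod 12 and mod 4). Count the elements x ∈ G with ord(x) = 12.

24

An element (a,b) has order lcm(ord(a), ord(b)); count pairs with lcm equal to 12.
Enumerating gives 24 such elements.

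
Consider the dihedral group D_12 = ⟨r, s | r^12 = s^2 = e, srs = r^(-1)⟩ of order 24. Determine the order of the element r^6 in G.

Computing powers of r^6: the smallest k with (r^6)^k = e is k = 2.

2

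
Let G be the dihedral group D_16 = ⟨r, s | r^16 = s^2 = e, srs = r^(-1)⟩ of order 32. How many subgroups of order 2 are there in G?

17

|G| = 32 and 2 | 32, so subgroups of order 2 are possible by Lagrange.
The subgroups of order 2 are: {e, r^10s}; {e, r^11s}; {e, r^12s}; {e, r^13s}; … (17 in all).
So G has 17 subgroups of order 2.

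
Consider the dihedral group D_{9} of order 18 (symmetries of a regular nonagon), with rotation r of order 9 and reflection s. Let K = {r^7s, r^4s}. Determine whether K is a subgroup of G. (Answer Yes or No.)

No

The identity e ∉ K, so K is not a subgroup.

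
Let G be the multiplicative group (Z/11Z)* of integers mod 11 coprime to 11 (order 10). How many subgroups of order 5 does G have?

1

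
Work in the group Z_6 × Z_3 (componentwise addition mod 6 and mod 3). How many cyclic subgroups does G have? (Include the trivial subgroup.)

10

Group the elements of G by the cyclic subgroup they generate; each cyclic subgroup of order d accounts for φ(d) elements.
Cyclic subgroups by order — order 1: 1; order 2: 1; order 3: 4; order 6: 4.
Total: 10.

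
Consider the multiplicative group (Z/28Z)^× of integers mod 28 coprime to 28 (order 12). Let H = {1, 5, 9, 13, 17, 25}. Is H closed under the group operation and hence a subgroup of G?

|H| = 6 divides |G| = 12, consistent with Lagrange.
H contains the identity, every element's inverse is in H, and H is closed under ·: it is a subgroup.
In fact H = ⟨17⟩.

Yes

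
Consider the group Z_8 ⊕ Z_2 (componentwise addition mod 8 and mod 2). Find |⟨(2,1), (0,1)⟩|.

8

|⟨(2,1)⟩| = 4 and |⟨(0,1)⟩| = 2, so |H| is a multiple of lcm(4, 2) = 4 and divides |G| = 16.
Closing under the operation: H = {(0,0), (0,1), (2,0), (2,1), (4,0), (4,1), (6,0), (6,1)}, so |H| = 8.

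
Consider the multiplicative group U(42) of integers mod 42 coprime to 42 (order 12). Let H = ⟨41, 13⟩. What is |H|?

4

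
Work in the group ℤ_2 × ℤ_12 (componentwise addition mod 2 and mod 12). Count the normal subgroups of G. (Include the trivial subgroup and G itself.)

16

G is abelian, so every subgroup is normal.
G has 16 subgroups in total, hence 16 normal subgroups.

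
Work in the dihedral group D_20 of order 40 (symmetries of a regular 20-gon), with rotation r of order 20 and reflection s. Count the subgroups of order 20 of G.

3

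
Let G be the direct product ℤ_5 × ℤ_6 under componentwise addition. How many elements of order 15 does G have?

An element (a,b) has order lcm(ord(a), ord(b)); count pairs with lcm equal to 15.
Enumerating gives 8 such elements.

8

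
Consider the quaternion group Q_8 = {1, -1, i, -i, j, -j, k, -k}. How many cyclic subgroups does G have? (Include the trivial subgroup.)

Each element a generates a cyclic subgroup ⟨a⟩; distinct elements may generate the same one (a cyclic group of order d has φ(d) generators).
Cyclic subgroups by order — order 1: 1; order 2: 1; order 4: 3.
Total: 5.

5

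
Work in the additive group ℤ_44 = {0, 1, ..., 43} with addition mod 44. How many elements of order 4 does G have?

2

In a cyclic group of order 44, the number of elements of order d (for d | 44) is φ(d).
φ(4) = 2.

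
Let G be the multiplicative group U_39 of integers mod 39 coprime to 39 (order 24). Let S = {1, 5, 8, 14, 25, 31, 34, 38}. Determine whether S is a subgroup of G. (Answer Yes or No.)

Yes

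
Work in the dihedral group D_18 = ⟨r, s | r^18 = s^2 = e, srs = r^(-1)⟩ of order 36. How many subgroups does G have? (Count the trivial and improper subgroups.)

45

|G| = 36, so by Lagrange every subgroup order divides 36. Divisors: 1, 2, 3, 4, 6, 9, 12, 18, 36.
Subgroups by order — order 1: 1; order 2: 19; order 3: 1; order 4: 9; order 6: 7; order 9: 1; order 12: 3; order 18: 3; order 36: 1.
Total: 1 + 19 + 1 + 9 + 7 + 1 + 3 + 3 + 1 = 45.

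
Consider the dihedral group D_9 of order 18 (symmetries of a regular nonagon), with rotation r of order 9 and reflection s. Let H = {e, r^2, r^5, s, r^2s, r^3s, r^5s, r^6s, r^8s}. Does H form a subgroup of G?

r^2 ∈ H but its inverse r^7 ∉ H, so H is not a subgroup.

No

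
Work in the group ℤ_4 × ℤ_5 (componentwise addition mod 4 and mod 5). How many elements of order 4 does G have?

2

An element (a,b) has order lcm(ord(a), ord(b)); count pairs with lcm equal to 4.
Enumerating gives 2 such elements.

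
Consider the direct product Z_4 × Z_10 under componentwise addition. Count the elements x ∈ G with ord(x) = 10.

12

An element (a,b) has order lcm(ord(a), ord(b)); count pairs with lcm equal to 10.
Enumerating gives 12 such elements.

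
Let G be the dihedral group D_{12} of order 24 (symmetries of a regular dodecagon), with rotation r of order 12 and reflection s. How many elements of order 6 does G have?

2

The elements of order 6 are: r^2, r^10.
That's 2.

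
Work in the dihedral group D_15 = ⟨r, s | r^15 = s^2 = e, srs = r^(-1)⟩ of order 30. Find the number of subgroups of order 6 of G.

5

|G| = 30 and 6 | 30, so subgroups of order 6 are possible by Lagrange.
The subgroups of order 6 are: {e, r^5, r^10, s, r^5s, r^10s}; {e, r^5, r^10, rs, r^6s, r^11s}; {e, r^5, r^10, r^2s, r^7s, r^12s}; {e, r^5, r^10, r^3s, r^8s, r^13s}; … (5 in all).
So G has 5 subgroups of order 6.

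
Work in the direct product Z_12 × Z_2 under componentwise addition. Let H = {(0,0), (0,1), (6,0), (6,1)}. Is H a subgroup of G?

Yes

|H| = 4 divides |G| = 24, consistent with Lagrange.
H contains the identity, every element's inverse is in H, and H is closed under +: it is a subgroup.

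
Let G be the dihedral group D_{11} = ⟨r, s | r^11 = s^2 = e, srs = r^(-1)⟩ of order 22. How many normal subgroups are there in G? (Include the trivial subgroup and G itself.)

3

G has 14 subgroups. Checking conjugation-invariance by order — order 1: 1/1 normal; order 2: 0/11 normal; order 11: 1/1 normal; order 22: 1/1 normal.
Total normal subgroups: 3.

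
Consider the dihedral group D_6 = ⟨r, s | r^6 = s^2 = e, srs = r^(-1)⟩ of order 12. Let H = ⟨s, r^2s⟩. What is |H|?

|⟨s⟩| = 2 and |⟨r^2s⟩| = 2, so |H| is a multiple of lcm(2, 2) = 2 and divides |G| = 12.
Closing under the operation: H = {e, r^2, r^4, s, r^2s, r^4s}, so |H| = 6.

6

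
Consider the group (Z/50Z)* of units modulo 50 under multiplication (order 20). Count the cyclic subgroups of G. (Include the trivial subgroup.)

Group the elements of G by the cyclic subgroup they generate; each cyclic subgroup of order d accounts for φ(d) elements.
Cyclic subgroups by order — order 1: 1; order 2: 1; order 4: 1; order 5: 1; order 10: 1; order 20: 1.
Total: 6.

6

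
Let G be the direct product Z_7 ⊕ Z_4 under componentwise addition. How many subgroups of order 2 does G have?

1

|G| = 28 and 2 | 28, so subgroups of order 2 are possible by Lagrange.
The subgroups of order 2 are: {(0,0), (0,2)}.
So G has 1 subgroup of order 2.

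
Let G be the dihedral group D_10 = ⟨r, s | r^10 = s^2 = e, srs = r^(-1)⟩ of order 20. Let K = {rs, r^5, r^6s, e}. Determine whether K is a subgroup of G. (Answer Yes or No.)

Yes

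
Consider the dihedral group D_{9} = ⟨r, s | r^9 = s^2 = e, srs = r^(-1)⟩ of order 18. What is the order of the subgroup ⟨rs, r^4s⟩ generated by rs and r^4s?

6

|⟨rs⟩| = 2 and |⟨r^4s⟩| = 2, so |H| is a multiple of lcm(2, 2) = 2 and divides |G| = 18.
Closing under the operation: H = {e, r^3, r^6, rs, r^4s, r^7s}, so |H| = 6.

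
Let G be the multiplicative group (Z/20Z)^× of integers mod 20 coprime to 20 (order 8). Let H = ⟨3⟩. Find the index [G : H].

2

|⟨3⟩| = 4 and |G| = 8.
By Lagrange, [G : H] = |G|/|H| = 8/4 = 2.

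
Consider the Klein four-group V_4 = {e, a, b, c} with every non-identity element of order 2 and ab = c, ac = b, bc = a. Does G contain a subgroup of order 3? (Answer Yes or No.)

3 does not divide |G| = 4, so by Lagrange no subgroup of order 3 exists.

No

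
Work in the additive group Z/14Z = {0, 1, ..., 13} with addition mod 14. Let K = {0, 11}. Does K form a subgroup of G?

11 ∈ K but its inverse 3 ∉ K, so K is not a subgroup.

No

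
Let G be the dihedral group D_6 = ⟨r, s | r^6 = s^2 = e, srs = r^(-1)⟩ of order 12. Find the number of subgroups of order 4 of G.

|G| = 12 and 4 | 12, so subgroups of order 4 are possible by Lagrange.
The subgroups of order 4 are: {e, r^3, r^2s, r^5s}; {e, r^3, s, r^3s}; {e, r^3, rs, r^4s}.
So G has 3 subgroups of order 4.

3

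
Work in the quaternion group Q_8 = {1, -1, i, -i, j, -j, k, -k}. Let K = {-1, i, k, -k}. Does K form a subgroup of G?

The identity 1 ∉ K, so K is not a subgroup.

No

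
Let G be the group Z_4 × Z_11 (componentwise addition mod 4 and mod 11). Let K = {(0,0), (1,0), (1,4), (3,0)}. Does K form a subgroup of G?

No

(1,4) ∈ K but its inverse (3,7) ∉ K, so K is not a subgroup.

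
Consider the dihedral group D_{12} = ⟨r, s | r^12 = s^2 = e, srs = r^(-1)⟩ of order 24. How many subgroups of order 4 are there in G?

7

|G| = 24 and 4 | 24, so subgroups of order 4 are possible by Lagrange.
The subgroups of order 4 are: {e, r^6, r^4s, r^10s}; {e, r^6, r^5s, r^11s}; {e, r^6, r^2s, r^8s}; {e, r^3, r^6, r^9}; … (7 in all).
So G has 7 subgroups of order 4.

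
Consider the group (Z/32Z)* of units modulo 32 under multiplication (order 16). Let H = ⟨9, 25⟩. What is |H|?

|⟨9⟩| = 4 and |⟨25⟩| = 4, so |H| is a multiple of lcm(4, 4) = 4 and divides |G| = 16.
Closing under the operation: H = {1, 9, 17, 25}, so |H| = 4.

4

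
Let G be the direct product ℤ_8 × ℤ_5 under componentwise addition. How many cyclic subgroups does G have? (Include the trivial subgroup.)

Each element a generates a cyclic subgroup ⟨a⟩; distinct elements may generate the same one (a cyclic group of order d has φ(d) generators).
Cyclic subgroups by order — order 1: 1; order 2: 1; order 4: 1; order 5: 1; order 8: 1; order 10: 1; order 20: 1; order 40: 1.
Total: 8.

8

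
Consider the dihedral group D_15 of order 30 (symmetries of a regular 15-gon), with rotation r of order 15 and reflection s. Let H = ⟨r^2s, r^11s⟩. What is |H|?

|⟨r^2s⟩| = 2 and |⟨r^11s⟩| = 2, so |H| is a multiple of lcm(2, 2) = 2 and divides |G| = 30.
Closing under the operation: H = {e, r^3, r^6, r^9, r^12, r^2s, r^5s, r^8s, r^11s, r^14s}, so |H| = 10.

10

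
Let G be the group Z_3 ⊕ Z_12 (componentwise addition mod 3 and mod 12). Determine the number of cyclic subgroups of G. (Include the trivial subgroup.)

15

Group the elements of G by the cyclic subgroup they generate; each cyclic subgroup of order d accounts for φ(d) elements.
Cyclic subgroups by order — order 1: 1; order 2: 1; order 3: 4; order 4: 1; order 6: 4; order 12: 4.
Total: 15.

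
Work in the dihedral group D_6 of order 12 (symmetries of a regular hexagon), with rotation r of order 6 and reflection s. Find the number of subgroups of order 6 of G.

3

|G| = 12 and 6 | 12, so subgroups of order 6 are possible by Lagrange.
The subgroups of order 6 are: {e, r, r^2, r^3, r^4, r^5}; {e, r^2, r^4, s, r^2s, r^4s}; {e, r^2, r^4, rs, r^3s, r^5s}.
So G has 3 subgroups of order 6.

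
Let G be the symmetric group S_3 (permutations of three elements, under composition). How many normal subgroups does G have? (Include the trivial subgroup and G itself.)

G has 6 subgroups. Checking conjugation-invariance by order — order 1: 1/1 normal; order 2: 0/3 normal; order 3: 1/1 normal; order 6: 1/1 normal.
Total normal subgroups: 3.

3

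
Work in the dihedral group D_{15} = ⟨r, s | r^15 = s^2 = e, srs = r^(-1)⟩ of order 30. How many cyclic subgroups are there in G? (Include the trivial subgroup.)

19

A cyclic subgroup of order d is generated by each of its φ(d) elements of order d, so the cyclic subgroups of order d number (#elements of order d)/φ(d).
Cyclic subgroups by order — order 1: 1; order 2: 15; order 3: 1; order 5: 1; order 15: 1.
Total: 19.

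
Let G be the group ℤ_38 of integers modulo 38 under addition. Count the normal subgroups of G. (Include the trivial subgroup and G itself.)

4

G is abelian, so every subgroup is normal.
G has 4 subgroups in total, hence 4 normal subgroups.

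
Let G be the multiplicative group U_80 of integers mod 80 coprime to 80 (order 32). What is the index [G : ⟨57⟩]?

8

|⟨57⟩| = 4 and |G| = 32.
By Lagrange, [G : H] = |G|/|H| = 32/4 = 8.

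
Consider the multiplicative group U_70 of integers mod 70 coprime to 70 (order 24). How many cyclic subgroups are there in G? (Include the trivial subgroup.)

12

A cyclic subgroup of order d is generated by each of its φ(d) elements of order d, so the cyclic subgroups of order d number (#elements of order d)/φ(d).
Cyclic subgroups by order — order 1: 1; order 2: 3; order 3: 1; order 4: 2; order 6: 3; order 12: 2.
Total: 12.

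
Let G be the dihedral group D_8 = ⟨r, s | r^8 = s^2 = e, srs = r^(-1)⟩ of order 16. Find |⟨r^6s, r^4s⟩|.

8

|⟨r^6s⟩| = 2 and |⟨r^4s⟩| = 2, so |H| is a multiple of lcm(2, 2) = 2 and divides |G| = 16.
Closing under the operation: H = {e, r^2, r^4, r^6, s, r^2s, r^4s, r^6s}, so |H| = 8.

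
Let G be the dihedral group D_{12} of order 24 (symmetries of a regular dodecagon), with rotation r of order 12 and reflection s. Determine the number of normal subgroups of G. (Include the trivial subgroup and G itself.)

G has 34 subgroups. Checking conjugation-invariance by order — order 1: 1/1 normal; order 2: 1/13 normal; order 3: 1/1 normal; order 4: 1/7 normal; order 6: 1/5 normal; order 8: 0/3 normal; order 12: 3/3 normal; order 24: 1/1 normal.
Total normal subgroups: 9.

9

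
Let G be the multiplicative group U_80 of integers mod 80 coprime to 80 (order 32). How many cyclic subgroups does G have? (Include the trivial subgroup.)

20

A cyclic subgroup of order d is generated by each of its φ(d) elements of order d, so the cyclic subgroups of order d number (#elements of order d)/φ(d).
Cyclic subgroups by order — order 1: 1; order 2: 7; order 4: 12.
Total: 20.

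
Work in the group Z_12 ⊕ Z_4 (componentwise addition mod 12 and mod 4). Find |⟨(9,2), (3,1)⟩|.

16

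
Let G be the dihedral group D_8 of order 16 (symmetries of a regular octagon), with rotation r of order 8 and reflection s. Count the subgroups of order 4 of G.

5

|G| = 16 and 4 | 16, so subgroups of order 4 are possible by Lagrange.
The subgroups of order 4 are: {e, r^2, r^4, r^6}; {e, r^4, r^2s, r^6s}; {e, r^4, r^3s, r^7s}; {e, r^4, s, r^4s}; … (5 in all).
So G has 5 subgroups of order 4.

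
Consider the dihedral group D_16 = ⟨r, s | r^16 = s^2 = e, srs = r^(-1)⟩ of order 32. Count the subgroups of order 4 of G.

|G| = 32 and 4 | 32, so subgroups of order 4 are possible by Lagrange.
The subgroups of order 4 are: {e, r^8, r^2s, r^10s}; {e, r^8, r^3s, r^11s}; {e, r^4, r^8, r^12}; {e, r^8, r^4s, r^12s}; … (9 in all).
So G has 9 subgroups of order 4.

9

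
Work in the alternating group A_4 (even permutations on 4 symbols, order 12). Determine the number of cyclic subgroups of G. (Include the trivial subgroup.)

8

Group the elements of G by the cyclic subgroup they generate; each cyclic subgroup of order d accounts for φ(d) elements.
Cyclic subgroups by order — order 1: 1; order 2: 3; order 3: 4.
Total: 8.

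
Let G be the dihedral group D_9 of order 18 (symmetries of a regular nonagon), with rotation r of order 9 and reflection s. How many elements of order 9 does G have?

The elements of order 9 are: r, r^2, r^4, r^5, r^7, r^8.
That's 6.

6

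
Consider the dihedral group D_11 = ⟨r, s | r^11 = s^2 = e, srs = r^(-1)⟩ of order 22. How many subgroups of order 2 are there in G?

|G| = 22 and 2 | 22, so subgroups of order 2 are possible by Lagrange.
The subgroups of order 2 are: {e, r^10s}; {e, r^2s}; {e, r^3s}; {e, r^4s}; … (11 in all).
So G has 11 subgroups of order 2.

11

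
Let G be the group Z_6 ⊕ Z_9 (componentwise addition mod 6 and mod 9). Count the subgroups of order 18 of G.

4

|G| = 54 and 18 | 54, so subgroups of order 18 are possible by Lagrange.
The subgroups of order 18 are: {(0,0), (0,1), (0,2), (0,3), (0,4), (0,5), (0,6), (0,7), (0,8), (3,0), (3,1), (3,2), (3,3), (3,4), (3,5), (3,6), (3,7), (3,8)}; {(0,0), (0,3), (0,6), (1,0), (1,3), (1,6), (2,0), (2,3), (2,6), (3,0), (3,3), (3,6), (4,0), (4,3), (4,6), (5,0), (5,3), (5,6)}; {(0,0), (0,3), (0,6), (1,1), (1,4), (1,7), (2,2), (2,5), (2,8), (3,0), (3,3), (3,6), (4,1), (4,4), (4,7), (5,2), (5,5), (5,8)}; {(0,0), (0,3), (0,6), (1,2), (1,5), (1,8), (2,1), (2,4), (2,7), (3,0), (3,3), (3,6), (4,2), (4,5), (4,8), (5,1), (5,4), (5,7)}.
So G has 4 subgroups of order 18.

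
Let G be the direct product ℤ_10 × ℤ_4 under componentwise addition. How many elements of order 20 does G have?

16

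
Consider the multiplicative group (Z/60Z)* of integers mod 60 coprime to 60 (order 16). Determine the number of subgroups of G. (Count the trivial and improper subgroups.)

27

|G| = 16, so by Lagrange every subgroup order divides 16. Divisors: 1, 2, 4, 8, 16.
Subgroups by order — order 1: 1; order 2: 7; order 4: 11; order 8: 7; order 16: 1.
Total: 1 + 7 + 11 + 7 + 1 = 27.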